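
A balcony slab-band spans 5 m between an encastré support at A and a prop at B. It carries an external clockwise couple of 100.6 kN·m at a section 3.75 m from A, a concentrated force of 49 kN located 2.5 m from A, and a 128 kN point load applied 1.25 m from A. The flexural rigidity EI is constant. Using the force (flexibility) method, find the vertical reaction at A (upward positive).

R_A = 122.4 kN

Choose R_B as the redundant. The primary structure is the cantilever fixed at A.
Free-end deflection of the primary structure under the applied loading (downward +):
  clockwise couple 100.6 at a = 3.75: M₀a(2L − a)/(2EI) = 1179/EI
  point load 49 at a = 2.5: Pa²(3L − a)/(6EI) = 638/EI
  point load 128 at a = 1.25: Pa²(3L − a)/(6EI) = 458.3/EI
  δ_0 = 2275/EI
Flexibility coefficient — unit upward force at B: δ_{BB} = L³/(3EI) = 41.67/EI.
Compatibility at B: δ_0 − R_B·δ_{BB} = 0, so R_B = 2275/41.67 = 54.61 kN.
Vertical equilibrium: R_A = ΣP − R_B = 177 − 54.61 = 122.4 kN.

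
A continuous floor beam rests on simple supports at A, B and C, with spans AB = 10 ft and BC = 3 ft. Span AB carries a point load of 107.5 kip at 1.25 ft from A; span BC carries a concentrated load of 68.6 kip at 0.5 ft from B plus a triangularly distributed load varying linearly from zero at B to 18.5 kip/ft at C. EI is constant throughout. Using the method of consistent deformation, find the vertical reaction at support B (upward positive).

Release continuity at B by inserting a hinge; the redundant is the internal moment M_B. The primary structure is two simply-supported spans AB and BC.
End slopes at the hinge B, treating each span as simply supported:
  span AB: point load 107.5 at a = 1.25: Pab(L + a)/(6LEI) = 220.5/EI
  span BC: point load 68.6 at a = 0.5: Pab(L + b)/(6LEI) = 26.2/EI
  span BC: triangular load, peak 18.5: 7w₀L³/(360EI) = 9.713/EI
  relative rotation θ_0 = (220.5 + 35.91)/EI = 256.4/EI
A unit hogging moment at B produces rotation L₁/(3EI) + L₂/(3EI) = 4.333/EI.
Slope continuity at B: θ_0 = M_B·4.333/EI, so M_B = 256.4/4.333 = 59.16 kip·ft (hogging).
Span AB, ΣM about A with M_B applied at B: R_B^{AB}·10 = 134.4 + 59.16, so R_B^{AB} = 19.35 kip and R_A = 107.5 − 19.35 = 88.15 kip.
Span BC, ΣM about C: R_B^{BC}·3 = 199.2 + 59.16, so R_B^{BC} = 86.14 kip and R_C = 96.35 − 86.14 = 10.21 kip.
R_B = 19.35 + 86.14 = 105.5 kip.

R_B = 105.5 kip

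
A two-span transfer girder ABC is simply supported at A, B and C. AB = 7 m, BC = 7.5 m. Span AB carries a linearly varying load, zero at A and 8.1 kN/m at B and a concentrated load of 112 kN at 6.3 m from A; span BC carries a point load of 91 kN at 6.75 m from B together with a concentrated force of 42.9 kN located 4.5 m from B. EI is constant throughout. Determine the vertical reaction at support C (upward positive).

Insert a hinge at B; M_B is the redundant, and each span becomes simply supported.
Rotations at B on the released spans (each span's end-slope, ×1/EI):
  span AB: triangular load, peak 8.1: w₀L³/(45EI) = 61.74/EI
  span AB: point load 112 at a = 6.3: Pab(L + a)/(6LEI) = 156.4/EI
  span BC: point load 91 at a = 6.75: Pab(L + b)/(6LEI) = 84.46/EI
  span BC: point load 42.9 at a = 4.5: Pab(L + b)/(6LEI) = 135.1/EI
  relative rotation θ_0 = (218.1 + 219.6)/EI = 437.7/EI
A unit hogging moment at B produces rotation L₁/(3EI) + L₂/(3EI) = 4.833/EI.
Compatibility: M_B·(L₁+L₂)/(3EI) = θ_0, giving M_B = 90.57 kN·m (hogging).
Span BC, ΣM about C: R_B^{BC}·7.5 = 196.9 + 90.57, so R_B^{BC} = 38.34 kN and R_C = 133.9 − 38.34 = 95.56 kN.

R_C = 95.56 kN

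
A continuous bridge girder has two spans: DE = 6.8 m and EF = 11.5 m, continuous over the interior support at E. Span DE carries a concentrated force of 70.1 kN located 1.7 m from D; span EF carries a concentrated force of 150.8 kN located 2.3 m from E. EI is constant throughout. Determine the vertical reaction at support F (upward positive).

Take M_E as the redundant. Released structure: two simple spans DE and EF with a hinge at E.
End slopes at the hinge E, treating each span as simply supported:
  span DE: point load 70.1 at a = 1.7: Pab(L + a)/(6LEI) = 126.6/EI
  span EF: point load 150.8 at a = 2.3: Pab(L + b)/(6LEI) = 957.3/EI
  relative rotation θ_0 = (126.6 + 957.3)/EI = 1084/EI
A unit hogging moment at E produces rotation L₁/(3EI) + L₂/(3EI) = 6.1/EI.
Compatibility: M_E·(L₁+L₂)/(3EI) = θ_0, giving M_E = 177.7 kN·m (hogging).
Span EF, ΣM about F: R_E^{EF}·11.5 = 1387 + 177.7, so R_E^{EF} = 136.1 kN and R_F = 150.8 − 136.1 = 14.71 kN.

R_F = 14.71 kN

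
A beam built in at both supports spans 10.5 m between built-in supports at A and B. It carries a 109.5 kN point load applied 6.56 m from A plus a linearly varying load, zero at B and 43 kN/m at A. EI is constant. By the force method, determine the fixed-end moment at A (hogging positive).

Release both end moments; the primary structure is a simply-supported span AB with redundants M_A and M_B.
Simple-span end rotations at A and B under the given loads:
  at A: point load 109.5 at a = 6.56: Pab(L + b)/(6LEI) = 648.7/EI
  at B: point load 109.5 at a = 6.56: Pab(L + a)/(6LEI) = 766.4/EI
  at A: triangular load, peak 43: w₀L³/(45EI) = 1106/EI
  at B: triangular load, peak 43: 7w₀L³/(360EI) = 967.9/EI
  θ_A0 = 1755/EI,  θ_B0 = 1734/EI
Flexibility coefficients: a unit moment at one end gives L/(3EI) there and L/(6EI) at the far end, so f₁₁ = f₂₂ = 3.5/EI and f₁₂ = f₂₁ = 1.75/EI.
Compatibility — zero rotation at each built-in end:
  3.5 M_A + 1.75 M_B = 1755
  1.75 M_A + 3.5 M_B = 1734
Solving the pair gives M_A = 338.2 kN·m and M_B = 326.4 kN·m (hogging).

M_A = 338.2 kN·m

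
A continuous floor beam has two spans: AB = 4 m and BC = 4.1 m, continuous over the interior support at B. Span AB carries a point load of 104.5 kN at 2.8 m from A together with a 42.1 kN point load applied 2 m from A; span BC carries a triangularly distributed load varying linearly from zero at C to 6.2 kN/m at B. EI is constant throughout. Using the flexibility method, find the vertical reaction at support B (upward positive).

R_B = 130.3 kN

Insert a hinge at B; M_B is the redundant, and each span becomes simply supported.
End slopes at the hinge B, treating each span as simply supported:
  span AB: point load 104.5 at a = 2.8: Pab(L + a)/(6LEI) = 99.48/EI
  span AB: point load 42.1 at a = 2: Pab(L + a)/(6LEI) = 42.1/EI
  span BC: triangular load, peak 6.2: w₀L³/(45EI) = 9.496/EI
  relative rotation θ_0 = (141.6 + 9.496)/EI = 151.1/EI
A unit hogging moment at B produces rotation L₁/(3EI) + L₂/(3EI) = 2.7/EI.
Compatibility: M_B·(L₁+L₂)/(3EI) = θ_0, giving M_B = 55.96 kN·m (hogging).
Span AB, ΣM about A with M_B applied at B: R_B^{AB}·4 = 376.8 + 55.96, so R_B^{AB} = 108.2 kN and R_A = 146.6 − 108.2 = 38.41 kN.
Span BC, ΣM about C: R_B^{BC}·4.1 = 34.74 + 55.96, so R_B^{BC} = 22.12 kN and R_C = 12.71 − 22.12 = -9.411 kN.
R_B = 108.2 + 22.12 = 130.3 kN.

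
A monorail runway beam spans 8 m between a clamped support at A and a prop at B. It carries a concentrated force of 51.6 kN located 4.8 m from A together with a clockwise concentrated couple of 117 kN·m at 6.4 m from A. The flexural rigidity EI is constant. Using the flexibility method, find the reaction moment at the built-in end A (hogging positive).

M_A = 17.87 kN·m

Take the reaction at B as the redundant and release it; the primary structure is a cantilever fixed at A.
Downward deflection at the released point B due to the loads:
  point load 51.6 at a = 4.8: Pa²(3L − a)/(6EI) = 3804/EI
  clockwise couple 117 at a = 6.4: M₀a(2L − a)/(2EI) = 3594/EI
  δ_0 = 7399/EI
Flexibility coefficient — unit upward force at B: δ_{BB} = L³/(3EI) = 170.7/EI.
The prop prevents deflection at B: R_B = δ_0/δ_{BB} = 7399/170.7 = 43.35 kN.
Moment equilibrium about A: M_A = Σ(load moments about A) − R_B·L = 364.7 − 43.35×8 = 17.87 kN·m.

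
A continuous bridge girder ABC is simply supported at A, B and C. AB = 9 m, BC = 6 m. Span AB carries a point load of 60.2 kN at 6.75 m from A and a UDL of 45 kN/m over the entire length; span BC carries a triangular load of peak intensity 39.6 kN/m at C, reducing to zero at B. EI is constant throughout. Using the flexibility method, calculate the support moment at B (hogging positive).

M_B = 360 kN·m

Insert a hinge at B; M_B is the redundant, and each span becomes simply supported.
End slopes at the hinge B, treating each span as simply supported:
  span AB: point load 60.2 at a = 6.75: Pab(L + a)/(6LEI) = 266.7/EI
  span AB: UDL 45: wL³/(24EI) = 1367/EI
  span BC: triangular load, peak 39.6: 7w₀L³/(360EI) = 166.3/EI
  relative rotation θ_0 = (1634 + 166.3)/EI = 1800/EI
A unit hogging moment at B produces rotation L₁/(3EI) + L₂/(3EI) = 5/EI.
Slope continuity at B: θ_0 = M_B·5/EI, so M_B = 1800/5 = 360 kN·m (hogging).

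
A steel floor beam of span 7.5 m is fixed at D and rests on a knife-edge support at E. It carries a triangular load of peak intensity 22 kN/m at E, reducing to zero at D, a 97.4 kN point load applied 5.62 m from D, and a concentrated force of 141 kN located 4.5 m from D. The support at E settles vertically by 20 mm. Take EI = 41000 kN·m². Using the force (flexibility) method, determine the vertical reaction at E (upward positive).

Remove the prop at E; the released (primary) structure is a cantilever built in at D.
Primary-structure tip deflection at E by superposition:
  triangular load, peak 22 at the free end: 11w₀L⁴/(120EI) = 6381/EI
  point load 97.4 at a = 5.62: Pa²(3L − a)/(6EI) = 8655/EI
  point load 141 at a = 4.5: Pa²(3L − a)/(6EI) = 8566/EI
  δ_0 = 23601/EI
Flexibility coefficient — unit upward force at E: δ_{EE} = L³/(3EI) = 140.6/EI.
With EI = 41000 kN·m²: δ_0 = 0.57564 m and δ_{EE} = 0.00343 m/kN.
Compatibility — the beam at E must follow the support down by 0.02 m: δ_0 − R_E·δ_{EE} = 0.02, so R_E = (0.57564 − 0.02)/0.00343 = 162 kN.

R_E = 162 kN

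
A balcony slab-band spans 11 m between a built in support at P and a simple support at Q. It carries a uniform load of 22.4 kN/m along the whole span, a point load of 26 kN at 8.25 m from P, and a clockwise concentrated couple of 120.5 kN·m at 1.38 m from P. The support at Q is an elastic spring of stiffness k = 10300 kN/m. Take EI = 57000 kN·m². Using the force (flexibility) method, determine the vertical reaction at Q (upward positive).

Remove the prop at Q; the released (primary) structure is a cantilever built in at P.
Downward deflection at the released point Q due to the loads:
  UDL 22.4: wL⁴/(8EI) = 40995/EI
  point load 26 at a = 8.25: Pa²(3L − a)/(6EI) = 7300/EI
  clockwise couple 120.5 at a = 1.38: M₀a(2L − a)/(2EI) = 1714/EI
  δ_0 = 50009/EI
Tip deflection under a unit load at Q: L³/(3EI) = 443.7/EI.
With EI = 57000 kN·m²: δ_0 = 0.87735 m and δ_{QQ} = 0.007784 m/kN.
Compatibility — the spring shortens by R_Q/k under the reaction it provides: δ_0 − R_Q·δ_{QQ} = R_Q/k. With 1/k = 0.000097 m/kN, R_Q = δ_0 / (δ_{QQ} + 1/k) = 0.87735 / (0.007784 + 0.000097) = 111.3 kN.

R_Q = 111.3 kN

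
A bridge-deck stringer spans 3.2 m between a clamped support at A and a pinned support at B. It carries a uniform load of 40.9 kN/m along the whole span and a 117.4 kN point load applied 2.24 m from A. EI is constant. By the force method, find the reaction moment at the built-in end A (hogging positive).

Take the reaction at B as the redundant and release it; the primary structure is a cantilever fixed at A.
Deflection at B on the released cantilever, summing each load's contribution:
  UDL 40.9: wL⁴/(8EI) = 536.1/EI
  point load 117.4 at a = 2.24: Pa²(3L − a)/(6EI) = 722.6/EI
  δ_0 = 1259/EI
Flexibility coefficient — unit upward force at B: δ_{BB} = L³/(3EI) = 10.92/EI.
Compatibility at B: δ_0 − R_B·δ_{BB} = 0, so R_B = 1259/10.92 = 115.2 kN.
Moment equilibrium about A: M_A = Σ(load moments about A) − R_B·L = 472.4 − 115.2×3.2 = 103.6 kN·m.

M_A = 103.6 kN·m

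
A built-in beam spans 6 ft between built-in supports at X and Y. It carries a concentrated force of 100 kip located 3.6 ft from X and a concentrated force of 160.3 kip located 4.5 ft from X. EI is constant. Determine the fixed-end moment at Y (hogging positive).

Release both end moments; the primary structure is a simply-supported span XY with redundants M_X and M_Y.
On the primary (simply-supported) span, the end slopes from the loading are:
  at X: point load 100 at a = 3.6: Pab(L + b)/(6LEI) = 201.6/EI
  at Y: point load 100 at a = 3.6: Pab(L + a)/(6LEI) = 230.4/EI
  at X: point load 160.3 at a = 4.5: Pab(L + b)/(6LEI) = 225.4/EI
  at Y: point load 160.3 at a = 4.5: Pab(L + a)/(6LEI) = 315.6/EI
  θ_X0 = 427/EI,  θ_Y0 = 546/EI
Flexibility coefficients: a unit moment at one end gives L/(3EI) there and L/(6EI) at the far end, so f₁₁ = f₂₂ = 2/EI and f₁₂ = f₂₁ = 1/EI.
Compatibility — zero rotation at each built-in end:
  2 M_X + 1 M_Y = 427
  1 M_X + 2 M_Y = 546
Solving the pair gives M_X = 102.7 kip·ft and M_Y = 221.7 kip·ft (hogging).

M_Y = 221.7 kip·ft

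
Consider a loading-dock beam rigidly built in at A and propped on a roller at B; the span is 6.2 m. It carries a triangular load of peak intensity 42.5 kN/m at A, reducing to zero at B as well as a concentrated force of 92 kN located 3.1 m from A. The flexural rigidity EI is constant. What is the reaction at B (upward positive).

Take the reaction at B as the redundant and release it; the primary structure is a cantilever fixed at A.
Primary-structure tip deflection at B by superposition:
  triangular load, peak 42.5 at the fixed end: w₀L⁴/(30EI) = 2093/EI
  point load 92 at a = 3.1: Pa²(3L − a)/(6EI) = 2284/EI
  δ_0 = 4377/EI
Flexibility coefficient — unit upward force at B: δ_{BB} = L³/(3EI) = 79.44/EI.
The prop prevents deflection at B: R_B = δ_0/δ_{BB} = 4377/79.44 = 55.1 kN.

R_B = 55.1 kN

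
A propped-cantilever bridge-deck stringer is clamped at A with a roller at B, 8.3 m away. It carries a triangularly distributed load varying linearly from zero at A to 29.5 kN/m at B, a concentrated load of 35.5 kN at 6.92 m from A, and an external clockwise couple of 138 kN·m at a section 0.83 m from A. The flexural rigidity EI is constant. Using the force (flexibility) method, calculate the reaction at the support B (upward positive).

Choose R_B as the redundant. The primary structure is the cantilever fixed at A.
Primary-structure tip deflection at B by superposition:
  triangular load, peak 29.5 at the free end: 11w₀L⁴/(120EI) = 12834/EI
  point load 35.5 at a = 6.92: Pa²(3L − a)/(6EI) = 5094/EI
  clockwise couple 138 at a = 0.83: M₀a(2L − a)/(2EI) = 903.1/EI
  δ_0 = 18831/EI
Flexibility coefficient — unit upward force at B: δ_{BB} = L³/(3EI) = 190.6/EI.
Compatibility at B: δ_0 − R_B·δ_{BB} = 0, so R_B = 18831/190.6 = 98.8 kN.

R_B = 98.8 kN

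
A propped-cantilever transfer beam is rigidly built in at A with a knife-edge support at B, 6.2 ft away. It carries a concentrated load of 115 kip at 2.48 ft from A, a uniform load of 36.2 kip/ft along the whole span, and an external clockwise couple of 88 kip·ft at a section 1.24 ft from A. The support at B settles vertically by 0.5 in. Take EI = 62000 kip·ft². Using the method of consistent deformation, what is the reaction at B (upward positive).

Release the roller at B. Primary structure: cantilever fixed at A.
Downward deflection at the released point B due to the loads:
  point load 115 at a = 2.48: Pa²(3L − a)/(6EI) = 1900/EI
  UDL 36.2: wL⁴/(8EI) = 6686/EI
  clockwise couple 88 at a = 1.24: M₀a(2L − a)/(2EI) = 608.9/EI
  δ_0 = 9195/EI
Tip deflection under a unit load at B: L³/(3EI) = 79.44/EI.
With EI = 62000 kip·ft²: δ_0 = 0.14831 ft and δ_{BB} = 0.001281 ft/kip.
Compatibility — the beam at B must follow the support down by 0.04167 ft: δ_0 − R_B·δ_{BB} = 0.04167, so R_B = (0.14831 − 0.04167)/0.001281 = 83.23 kip.

R_B = 83.23 kip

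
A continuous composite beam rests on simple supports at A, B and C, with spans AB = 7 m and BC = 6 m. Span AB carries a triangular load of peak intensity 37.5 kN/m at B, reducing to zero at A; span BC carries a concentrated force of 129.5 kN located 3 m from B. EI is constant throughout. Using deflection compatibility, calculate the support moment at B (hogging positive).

M_B = 133.2 kN·m

Release continuity at B by inserting a hinge; the redundant is the internal moment M_B. The primary structure is two simply-supported spans AB and BC.
End slopes at the hinge B, treating each span as simply supported:
  span AB: triangular load, peak 37.5: w₀L³/(45EI) = 285.8/EI
  span BC: point load 129.5 at a = 3: Pab(L + b)/(6LEI) = 291.4/EI
  relative rotation θ_0 = (285.8 + 291.4)/EI = 577.2/EI
A unit hogging moment at B produces rotation L₁/(3EI) + L₂/(3EI) = 4.333/EI.
Slope continuity at B: θ_0 = M_B·4.333/EI, so M_B = 577.2/4.333 = 133.2 kN·m (hogging).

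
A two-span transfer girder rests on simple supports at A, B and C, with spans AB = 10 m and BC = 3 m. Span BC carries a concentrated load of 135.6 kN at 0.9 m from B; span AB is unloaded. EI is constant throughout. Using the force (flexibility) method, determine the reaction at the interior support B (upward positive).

R_B = 102.2 kN

Release continuity at B by inserting a hinge; the redundant is the internal moment M_B. The primary structure is two simply-supported spans AB and BC.
Discontinuity in slope at B on the released structure — sum the simple-span end rotations:
  span BC: point load 135.6 at a = 0.9: Pab(L + b)/(6LEI) = 72.61/EI
  relative rotation θ_0 = (0 + 72.61)/EI = 72.61/EI
A unit hogging moment at B produces rotation L₁/(3EI) + L₂/(3EI) = 4.333/EI.
Slope continuity at B: θ_0 = M_B·4.333/EI, so M_B = 72.61/4.333 = 16.76 kN·m (hogging).
Span AB, ΣM about A with M_B applied at B: R_B^{AB}·10 = 0 + 16.76, so R_B^{AB} = 1.676 kN and R_A = 0 − 1.676 = -1.676 kN.
Span BC, ΣM about C: R_B^{BC}·3 = 284.8 + 16.76, so R_B^{BC} = 100.5 kN and R_C = 135.6 − 100.5 = 35.09 kN.
R_B = 1.676 + 100.5 = 102.2 kN.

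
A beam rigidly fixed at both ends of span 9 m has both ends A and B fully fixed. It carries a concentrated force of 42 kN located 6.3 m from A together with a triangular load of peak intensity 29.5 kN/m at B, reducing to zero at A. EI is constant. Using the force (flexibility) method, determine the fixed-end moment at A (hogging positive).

Take the two fixed-end moments M_A, M_B as redundants; the released structure is the simple span AB.
On the primary (simply-supported) span, the end slopes from the loading are:
  at A: point load 42 at a = 6.3: Pab(L + b)/(6LEI) = 154.8/EI
  at B: point load 42 at a = 6.3: Pab(L + a)/(6LEI) = 202.4/EI
  at A: triangular load, peak 29.5: 7w₀L³/(360EI) = 418.2/EI
  at B: triangular load, peak 29.5: w₀L³/(45EI) = 477.9/EI
  θ_A0 = 573/EI,  θ_B0 = 680.3/EI
Flexibility coefficients: a unit moment at one end gives L/(3EI) there and L/(6EI) at the far end, so f₁₁ = f₂₂ = 3/EI and f₁₂ = f₂₁ = 1.5/EI.
Compatibility — zero rotation at each built-in end:
  3 M_A + 1.5 M_B = 573
  1.5 M_A + 3 M_B = 680.3
Solving the pair gives M_A = 103.5 kN·m and M_B = 175 kN·m (hogging).

M_A = 103.5 kN·m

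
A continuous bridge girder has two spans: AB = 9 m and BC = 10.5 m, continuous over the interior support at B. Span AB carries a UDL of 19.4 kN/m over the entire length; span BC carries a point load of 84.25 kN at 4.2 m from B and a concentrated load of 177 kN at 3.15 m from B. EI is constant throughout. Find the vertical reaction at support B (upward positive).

Take M_B as the redundant. Released structure: two simple spans AB and BC with a hinge at B.
Rotations at B on the released spans (each span's end-slope, ×1/EI):
  span AB: UDL 19.4: wL³/(24EI) = 589.3/EI
  span BC: point load 84.25 at a = 4.2: Pab(L + b)/(6LEI) = 594.5/EI
  span BC: point load 177 at a = 3.15: Pab(L + b)/(6LEI) = 1161/EI
  relative rotation θ_0 = (589.3 + 1756)/EI = 2345/EI
A unit hogging moment at B produces rotation L₁/(3EI) + L₂/(3EI) = 6.5/EI.
Compatibility: M_B·(L₁+L₂)/(3EI) = θ_0, giving M_B = 360.7 kN·m (hogging).
Span AB, ΣM about A with M_B applied at B: R_B^{AB}·9 = 785.7 + 360.7, so R_B^{AB} = 127.4 kN and R_A = 174.6 − 127.4 = 47.22 kN.
Span BC, ΣM about C: R_B^{BC}·10.5 = 1832 + 360.7, so R_B^{BC} = 208.8 kN and R_C = 261.2 − 208.8 = 52.44 kN.
R_B = 127.4 + 208.8 = 336.2 kN.

R_B = 336.2 kN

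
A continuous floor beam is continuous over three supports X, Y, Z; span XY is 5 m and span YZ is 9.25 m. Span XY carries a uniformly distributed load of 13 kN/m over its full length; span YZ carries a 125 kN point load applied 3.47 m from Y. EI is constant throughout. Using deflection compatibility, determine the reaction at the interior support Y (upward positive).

R_Y = 159 kN

Insert a hinge at Y; M_Y is the redundant, and each span becomes simply supported.
Discontinuity in slope at Y on the released structure — sum the simple-span end rotations:
  span XY: UDL 13: wL³/(24EI) = 67.71/EI
  span YZ: point load 125 at a = 3.47: Pab(L + b)/(6LEI) = 678.9/EI
  relative rotation θ_0 = (67.71 + 678.9)/EI = 746.7/EI
A unit hogging moment at Y produces rotation L₁/(3EI) + L₂/(3EI) = 4.75/EI.
Slope continuity at Y: θ_0 = M_Y·4.75/EI, so M_Y = 746.7/4.75 = 157.2 kN·m (hogging).
Span XY, ΣM about X with M_Y applied at Y: R_Y^{XY}·5 = 162.5 + 157.2, so R_Y^{XY} = 63.94 kN and R_X = 65 − 63.94 = 1.062 kN.
Span YZ, ΣM about Z: R_Y^{YZ}·9.25 = 722.5 + 157.2, so R_Y^{YZ} = 95.1 kN and R_Z = 125 − 95.1 = 29.9 kN.
R_Y = 63.94 + 95.1 = 159 kN.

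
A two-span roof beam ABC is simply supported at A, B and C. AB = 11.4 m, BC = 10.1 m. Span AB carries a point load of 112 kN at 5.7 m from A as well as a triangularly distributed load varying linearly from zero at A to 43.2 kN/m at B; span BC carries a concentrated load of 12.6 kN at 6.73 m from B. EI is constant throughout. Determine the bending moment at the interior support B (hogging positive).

M_B = 334.3 kN·m

Release continuity at B by inserting a hinge; the redundant is the internal moment M_B. The primary structure is two simply-supported spans AB and BC.
End slopes at the hinge B, treating each span as simply supported:
  span AB: point load 112 at a = 5.7: Pab(L + a)/(6LEI) = 909.7/EI
  span AB: triangular load, peak 43.2: w₀L³/(45EI) = 1422/EI
  span BC: point load 12.6 at a = 6.73: Pab(L + b)/(6LEI) = 63.52/EI
  relative rotation θ_0 = (2332 + 63.52)/EI = 2396/EI
A unit hogging moment at B produces rotation L₁/(3EI) + L₂/(3EI) = 7.167/EI.
Slope continuity at B: θ_0 = M_B·7.167/EI, so M_B = 2396/7.167 = 334.3 kN·m (hogging).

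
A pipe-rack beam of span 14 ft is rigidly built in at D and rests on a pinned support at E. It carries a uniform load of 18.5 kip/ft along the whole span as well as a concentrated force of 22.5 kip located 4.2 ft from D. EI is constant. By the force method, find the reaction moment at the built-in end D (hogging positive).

M_D = 509.5 kip·ft

Take the reaction at E as the redundant and release it; the primary structure is a cantilever fixed at D.
Deflection at E on the released cantilever, summing each load's contribution:
  UDL 18.5: wL⁴/(8EI) = 88837/EI
  point load 22.5 at a = 4.2: Pa²(3L − a)/(6EI) = 2500/EI
  δ_0 = 91337/EI
Flexibility coefficient — unit upward force at E: δ_{EE} = L³/(3EI) = 914.7/EI.
The prop prevents deflection at E: R_E = δ_0/δ_{EE} = 91337/914.7 = 99.86 kip.
Moment equilibrium about D: M_D = Σ(load moments about D) − R_E·L = 1908 − 99.86×14 = 509.5 kip·ft.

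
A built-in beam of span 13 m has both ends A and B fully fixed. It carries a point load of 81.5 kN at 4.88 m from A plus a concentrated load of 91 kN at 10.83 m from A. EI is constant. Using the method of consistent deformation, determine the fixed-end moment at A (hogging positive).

M_A = 182.6 kN·m

Take the two fixed-end moments M_A, M_B as redundants; the released structure is the simple span AB.
On the primary (simply-supported) span, the end slopes from the loading are:
  at A: point load 81.5 at a = 4.88: Pab(L + b)/(6LEI) = 874.4/EI
  at B: point load 81.5 at a = 4.88: Pab(L + a)/(6LEI) = 740.3/EI
  at A: point load 91 at a = 10.83: Pab(L + b)/(6LEI) = 415.9/EI
  at B: point load 91 at a = 10.83: Pab(L + a)/(6LEI) = 653.4/EI
  θ_A0 = 1290/EI,  θ_B0 = 1394/EI
Flexibility coefficients: a unit moment at one end gives L/(3EI) there and L/(6EI) at the far end, so f₁₁ = f₂₂ = 4.333/EI and f₁₂ = f₂₁ = 2.167/EI.
Compatibility — zero rotation at each built-in end:
  4.333 M_A + 2.167 M_B = 1290
  2.167 M_A + 4.333 M_B = 1394
Solving the pair gives M_A = 182.6 kN·m and M_B = 230.3 kN·m (hogging).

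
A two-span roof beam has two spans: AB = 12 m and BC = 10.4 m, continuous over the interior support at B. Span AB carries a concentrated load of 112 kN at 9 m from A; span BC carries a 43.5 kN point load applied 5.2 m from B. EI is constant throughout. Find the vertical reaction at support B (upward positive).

R_B = 134 kN

Insert a hinge at B; M_B is the redundant, and each span becomes simply supported.
End slopes at the hinge B, treating each span as simply supported:
  span AB: point load 112 at a = 9: Pab(L + a)/(6LEI) = 882/EI
  span BC: point load 43.5 at a = 5.2: Pab(L + b)/(6LEI) = 294.1/EI
  relative rotation θ_0 = (882 + 294.1)/EI = 1176/EI
A unit hogging moment at B produces rotation L₁/(3EI) + L₂/(3EI) = 7.467/EI.
Compatibility: M_B·(L₁+L₂)/(3EI) = θ_0, giving M_B = 157.5 kN·m (hogging).
Span AB, ΣM about A with M_B applied at B: R_B^{AB}·12 = 1008 + 157.5, so R_B^{AB} = 97.13 kN and R_A = 112 − 97.13 = 14.87 kN.
Span BC, ΣM about C: R_B^{BC}·10.4 = 226.2 + 157.5, so R_B^{BC} = 36.9 kN and R_C = 43.5 − 36.9 = 6.605 kN.
R_B = 97.13 + 36.9 = 134 kN.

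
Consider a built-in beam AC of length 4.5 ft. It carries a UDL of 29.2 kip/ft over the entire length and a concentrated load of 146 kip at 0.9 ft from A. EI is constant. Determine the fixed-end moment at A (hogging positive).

M_A = 133.4 kip·ft

Release both end moments; the primary structure is a simply-supported span AC with redundants M_A and M_C.
End rotations of the released simple span under the applied load (×1/EI):
  at A: UDL 29.2: wL³/(24EI) = 110.9/EI
  at C: UDL 29.2: wL³/(24EI) = 110.9/EI
  at A: point load 146 at a = 0.9: Pab(L + b)/(6LEI) = 141.9/EI
  at C: point load 146 at a = 0.9: Pab(L + a)/(6LEI) = 94.61/EI
  θ_A0 = 252.8/EI,  θ_C0 = 205.5/EI
Flexibility coefficients: a unit moment at one end gives L/(3EI) there and L/(6EI) at the far end, so f₁₁ = f₂₂ = 1.5/EI and f₁₂ = f₂₁ = 0.75/EI.
Compatibility — zero rotation at each built-in end:
  1.5 M_A + 0.75 M_C = 252.8
  0.75 M_A + 1.5 M_C = 205.5
Solving the pair gives M_A = 133.4 kip·ft and M_C = 70.3 kip·ft (hogging).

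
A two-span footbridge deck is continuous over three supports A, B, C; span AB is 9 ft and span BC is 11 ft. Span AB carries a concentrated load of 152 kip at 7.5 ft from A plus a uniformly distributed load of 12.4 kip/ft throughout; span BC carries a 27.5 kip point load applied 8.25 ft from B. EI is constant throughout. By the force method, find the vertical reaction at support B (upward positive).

R_B = 220.5 kip

Release continuity at B by inserting a hinge; the redundant is the internal moment M_B. The primary structure is two simply-supported spans AB and BC.
Rotations at B on the released spans (each span's end-slope, ×1/EI):
  span AB: point load 152 at a = 7.5: Pab(L + a)/(6LEI) = 522.5/EI
  span AB: UDL 12.4: wL³/(24EI) = 376.6/EI
  span BC: point load 27.5 at a = 8.25: Pab(L + b)/(6LEI) = 130/EI
  relative rotation θ_0 = (899.1 + 130)/EI = 1029/EI
A unit hogging moment at B produces rotation L₁/(3EI) + L₂/(3EI) = 6.667/EI.
Compatibility: M_B·(L₁+L₂)/(3EI) = θ_0, giving M_B = 154.4 kip·ft (hogging).
Span AB, ΣM about A with M_B applied at B: R_B^{AB}·9 = 1642 + 154.4, so R_B^{AB} = 199.6 kip and R_A = 263.6 − 199.6 = 63.98 kip.
Span BC, ΣM about C: R_B^{BC}·11 = 75.62 + 154.4, so R_B^{BC} = 20.91 kip and R_C = 27.5 − 20.91 = 6.591 kip.
R_B = 199.6 + 20.91 = 220.5 kip.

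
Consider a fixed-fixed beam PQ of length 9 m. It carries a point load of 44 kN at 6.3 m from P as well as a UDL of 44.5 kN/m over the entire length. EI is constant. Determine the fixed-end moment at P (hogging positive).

M_P = 325.3 kN·m

Take the two fixed-end moments M_P, M_Q as redundants; the released structure is the simple span PQ.
On the primary (simply-supported) span, the end slopes from the loading are:
  at P: point load 44 at a = 6.3: Pab(L + b)/(6LEI) = 162.2/EI
  at Q: point load 44 at a = 6.3: Pab(L + a)/(6LEI) = 212.1/EI
  at P: UDL 44.5: wL³/(24EI) = 1352/EI
  at Q: UDL 44.5: wL³/(24EI) = 1352/EI
  θ_P0 = 1514/EI,  θ_Q0 = 1564/EI
Flexibility coefficients: a unit moment at one end gives L/(3EI) there and L/(6EI) at the far end, so f₁₁ = f₂₂ = 3/EI and f₁₂ = f₂₁ = 1.5/EI.
Compatibility — zero rotation at each built-in end:
  3 M_P + 1.5 M_Q = 1514
  1.5 M_P + 3 M_Q = 1564
Solving the pair gives M_P = 325.3 kN·m and M_Q = 358.6 kN·m (hogging).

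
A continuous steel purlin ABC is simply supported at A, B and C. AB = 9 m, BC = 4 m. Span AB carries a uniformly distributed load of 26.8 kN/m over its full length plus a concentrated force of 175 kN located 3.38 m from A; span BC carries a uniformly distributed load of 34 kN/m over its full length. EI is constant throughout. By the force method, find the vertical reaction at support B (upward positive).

R_B = 393.2 kN

Take M_B as the redundant. Released structure: two simple spans AB and BC with a hinge at B.
End slopes at the hinge B, treating each span as simply supported:
  span AB: UDL 26.8: wL³/(24EI) = 814/EI
  span AB: point load 175 at a = 3.38: Pab(L + a)/(6LEI) = 762.1/EI
  span BC: UDL 34: wL³/(24EI) = 90.67/EI
  relative rotation θ_0 = (1576 + 90.67)/EI = 1667/EI
A unit hogging moment at B produces rotation L₁/(3EI) + L₂/(3EI) = 4.333/EI.
Slope continuity at B: θ_0 = M_B·4.333/EI, so M_B = 1667/4.333 = 384.7 kN·m (hogging).
Span AB, ΣM about A with M_B applied at B: R_B^{AB}·9 = 1677 + 384.7, so R_B^{AB} = 229.1 kN and R_A = 416.2 − 229.1 = 187.1 kN.
Span BC, ΣM about C: R_B^{BC}·4 = 272 + 384.7, so R_B^{BC} = 164.2 kN and R_C = 136 − 164.2 = -28.16 kN.
R_B = 229.1 + 164.2 = 393.2 kN.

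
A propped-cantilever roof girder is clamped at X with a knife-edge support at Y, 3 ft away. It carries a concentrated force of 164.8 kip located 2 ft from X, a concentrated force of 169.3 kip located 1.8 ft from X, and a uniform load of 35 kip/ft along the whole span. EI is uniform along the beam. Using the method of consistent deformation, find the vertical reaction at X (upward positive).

Choose R_Y as the redundant. The primary structure is the cantilever fixed at X.
Primary-structure tip deflection at Y by superposition:
  point load 164.8 at a = 2: Pa²(3L − a)/(6EI) = 769.1/EI
  point load 169.3 at a = 1.8: Pa²(3L − a)/(6EI) = 658.2/EI
  UDL 35: wL⁴/(8EI) = 354.4/EI
  δ_0 = 1782/EI
Flexibility coefficient — unit upward force at Y: δ_{YY} = L³/(3EI) = 9/EI.
Compatibility at Y: δ_0 − R_Y·δ_{YY} = 0, so R_Y = 1782/9 = 198 kip.
Vertical equilibrium: R_X = ΣP − R_Y = 439.1 − 198 = 241.1 kip.

R_X = 241.1 kip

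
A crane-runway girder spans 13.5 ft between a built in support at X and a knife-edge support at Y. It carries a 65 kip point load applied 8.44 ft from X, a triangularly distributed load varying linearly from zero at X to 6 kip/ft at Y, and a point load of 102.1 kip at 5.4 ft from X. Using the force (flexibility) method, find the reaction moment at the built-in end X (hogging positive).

M_X = 469.8 kip·ft

Choose R_Y as the redundant. The primary structure is the cantilever fixed at X.
Primary-structure tip deflection at Y by superposition:
  point load 65 at a = 8.44: Pa²(3L − a)/(6EI) = 24741/EI
  triangular load, peak 6 at the free end: 11w₀L⁴/(120EI) = 18268/EI
  point load 102.1 at a = 5.4: Pa²(3L − a)/(6EI) = 17417/EI
  δ_0 = 60426/EI
Tip deflection under a unit load at Y: L³/(3EI) = 820.1/EI.
The prop prevents deflection at Y: R_Y = δ_0/δ_{YY} = 60426/820.1 = 73.68 kip.
Moment equilibrium about X: M_X = Σ(load moments about X) − R_Y·L = 1464 − 73.68×13.5 = 469.8 kip·ft.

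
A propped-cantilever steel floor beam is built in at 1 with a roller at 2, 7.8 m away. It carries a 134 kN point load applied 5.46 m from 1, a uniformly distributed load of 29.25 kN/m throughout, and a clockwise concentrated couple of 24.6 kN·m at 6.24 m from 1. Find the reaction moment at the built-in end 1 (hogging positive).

M_1 = 354.3 kN·m

Release the roller at 2. Primary structure: cantilever fixed at 1.
Free-end deflection of the primary structure under the applied loading (downward +):
  point load 134 at a = 5.46: Pa²(3L − a)/(6EI) = 11944/EI
  UDL 29.25: wL⁴/(8EI) = 13534/EI
  clockwise couple 24.6 at a = 6.24: M₀a(2L − a)/(2EI) = 718.4/EI
  δ_0 = 26196/EI
Flexibility coefficient — unit upward force at 2: δ_{22} = L³/(3EI) = 158.2/EI.
The prop prevents deflection at 2: R_2 = δ_0/δ_{22} = 26196/158.2 = 165.6 kN.
Moment equilibrium about 1: M_1 = Σ(load moments about 1) − R_2·L = 1646 − 165.6×7.8 = 354.3 kN·m.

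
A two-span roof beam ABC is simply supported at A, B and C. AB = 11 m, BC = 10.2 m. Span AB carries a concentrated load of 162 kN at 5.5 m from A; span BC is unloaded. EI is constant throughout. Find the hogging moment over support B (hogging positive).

Take M_B as the redundant. Released structure: two simple spans AB and BC with a hinge at B.
End slopes at the hinge B, treating each span as simply supported:
  span AB: point load 162 at a = 5.5: Pab(L + a)/(6LEI) = 1225/EI
  relative rotation θ_0 = (1225 + 0)/EI = 1225/EI
A unit hogging moment at B produces rotation L₁/(3EI) + L₂/(3EI) = 7.067/EI.
Compatibility: M_B·(L₁+L₂)/(3EI) = θ_0, giving M_B = 173.4 kN·m (hogging).

M_B = 173.4 kN·m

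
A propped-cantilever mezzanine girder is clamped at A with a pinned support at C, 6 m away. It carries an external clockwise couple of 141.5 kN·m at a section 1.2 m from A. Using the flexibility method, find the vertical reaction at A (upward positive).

Choose R_C as the redundant. The primary structure is the cantilever fixed at A.
Downward deflection at the released point C due to the loads:
  clockwise couple 141.5 at a = 1.2: M₀a(2L − a)/(2EI) = 916.9/EI
Tip deflection under a unit load at C: L³/(3EI) = 72/EI.
Compatibility at C: δ_0 − R_C·δ_{CC} = 0, so R_C = 916.9/72 = 12.73 kN.
Vertical equilibrium: R_A = ΣP − R_C = 0 − 12.73 = -12.73 kN.

R_A = -12.73 kN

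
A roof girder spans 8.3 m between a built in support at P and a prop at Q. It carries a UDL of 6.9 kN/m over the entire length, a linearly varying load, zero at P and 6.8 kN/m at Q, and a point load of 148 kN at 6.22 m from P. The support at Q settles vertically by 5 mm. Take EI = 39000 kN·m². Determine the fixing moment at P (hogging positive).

Remove the prop at Q; the released (primary) structure is a cantilever built in at P.
Deflection at Q on the released cantilever, summing each load's contribution:
  UDL 6.9: wL⁴/(8EI) = 4093/EI
  triangular load, peak 6.8 at the free end: 11w₀L⁴/(120EI) = 2958/EI
  point load 148 at a = 6.22: Pa²(3L − a)/(6EI) = 17827/EI
  δ_0 = 24878/EI
Tip deflection under a unit load at Q: L³/(3EI) = 190.6/EI.
With EI = 39000 kN·m²: δ_0 = 0.6379 m and δ_{QQ} = 0.004887 m/kN.
Compatibility — the beam at Q must follow the support down by 0.005 m: δ_0 − R_Q·δ_{QQ} = 0.005, so R_Q = (0.6379 − 0.005)/0.004887 = 129.5 kN.
Moment equilibrium about P: M_P = Σ(load moments about P) − R_Q·L = 1314 − 129.5×8.3 = 239.5 kN·m.

M_P = 239.5 kN·m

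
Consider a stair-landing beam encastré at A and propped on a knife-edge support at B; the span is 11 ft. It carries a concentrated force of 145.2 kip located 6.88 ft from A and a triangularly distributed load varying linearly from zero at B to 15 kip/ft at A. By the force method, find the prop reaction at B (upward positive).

R_B = 83.94 kip

Remove the prop at B; the released (primary) structure is a cantilever built in at A.
Downward deflection at the released point B due to the loads:
  point load 145.2 at a = 6.88: Pa²(3L − a)/(6EI) = 29920/EI
  triangular load, peak 15 at the fixed end: w₀L⁴/(30EI) = 7320/EI
  δ_0 = 37241/EI
Flexibility coefficient — unit upward force at B: δ_{BB} = L³/(3EI) = 443.7/EI.
The prop prevents deflection at B: R_B = δ_0/δ_{BB} = 37241/443.7 = 83.94 kip.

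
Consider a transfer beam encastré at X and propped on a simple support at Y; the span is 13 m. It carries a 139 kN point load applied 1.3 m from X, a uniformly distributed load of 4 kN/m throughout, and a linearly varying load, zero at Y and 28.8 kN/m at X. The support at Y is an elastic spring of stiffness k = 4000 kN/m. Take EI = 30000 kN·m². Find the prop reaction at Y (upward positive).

Choose R_Y as the redundant. The primary structure is the cantilever fixed at X.
Primary-structure tip deflection at Y by superposition:
  point load 139 at a = 1.3: Pa²(3L − a)/(6EI) = 1476/EI
  UDL 4: wL⁴/(8EI) = 14280/EI
  triangular load, peak 28.8 at the fixed end: w₀L⁴/(30EI) = 27419/EI
  δ_0 = 43175/EI
Tip deflection under a unit load at Y: L³/(3EI) = 732.3/EI.
With EI = 30000 kN·m²: δ_0 = 1.4392 m and δ_{YY} = 0.024411 m/kN.
Compatibility — the spring shortens by R_Y/k under the reaction it provides: δ_0 − R_Y·δ_{YY} = R_Y/k. With 1/k = 0.00025 m/kN, R_Y = δ_0 / (δ_{YY} + 1/k) = 1.4392 / (0.024411 + 0.00025) = 58.36 kN.

R_Y = 58.36 kN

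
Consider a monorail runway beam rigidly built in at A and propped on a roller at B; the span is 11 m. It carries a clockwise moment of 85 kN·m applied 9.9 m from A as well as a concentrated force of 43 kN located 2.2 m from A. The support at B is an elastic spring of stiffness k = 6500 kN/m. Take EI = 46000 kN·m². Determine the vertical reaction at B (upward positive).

R_B = 13.67 kN

Take the reaction at B as the redundant and release it; the primary structure is a cantilever fixed at A.
Free-end deflection of the primary structure under the applied loading (downward +):
  clockwise couple 85 at a = 9.9: M₀a(2L − a)/(2EI) = 5091/EI
  point load 43 at a = 2.2: Pa²(3L − a)/(6EI) = 1068/EI
  δ_0 = 6159/EI
Flexibility coefficient — unit upward force at B: δ_{BB} = L³/(3EI) = 443.7/EI.
With EI = 46000 kN·m²: δ_0 = 0.1339 m and δ_{BB} = 0.009645 m/kN.
Compatibility — the spring shortens by R_B/k under the reaction it provides: δ_0 − R_B·δ_{BB} = R_B/k. With 1/k = 0.000154 m/kN, R_B = δ_0 / (δ_{BB} + 1/k) = 0.1339 / (0.009645 + 0.000154) = 13.67 kN.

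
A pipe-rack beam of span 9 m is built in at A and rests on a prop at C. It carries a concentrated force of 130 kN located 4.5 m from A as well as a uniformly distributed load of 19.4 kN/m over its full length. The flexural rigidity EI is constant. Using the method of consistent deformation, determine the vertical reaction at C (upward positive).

R_C = 106.1 kN

Choose R_C as the redundant. The primary structure is the cantilever fixed at A.
Primary-structure tip deflection at C by superposition:
  point load 130 at a = 4.5: Pa²(3L − a)/(6EI) = 9872/EI
  UDL 19.4: wL⁴/(8EI) = 15910/EI
  δ_0 = 25782/EI
Flexibility coefficient — unit upward force at C: δ_{CC} = L³/(3EI) = 243/EI.
The prop prevents deflection at C: R_C = δ_0/δ_{CC} = 25782/243 = 106.1 kN.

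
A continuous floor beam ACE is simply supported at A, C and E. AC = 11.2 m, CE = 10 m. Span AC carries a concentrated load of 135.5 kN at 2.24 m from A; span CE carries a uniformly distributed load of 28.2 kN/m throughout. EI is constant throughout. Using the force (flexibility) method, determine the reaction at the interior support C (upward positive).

R_C = 214.1 kN

Take M_C as the redundant. Released structure: two simple spans AC and CE with a hinge at C.
Rotations at C on the released spans (each span's end-slope, ×1/EI):
  span AC: point load 135.5 at a = 2.24: Pab(L + a)/(6LEI) = 543.9/EI
  span CE: UDL 28.2: wL³/(24EI) = 1175/EI
  relative rotation θ_0 = (543.9 + 1175)/EI = 1719/EI
A unit hogging moment at C produces rotation L₁/(3EI) + L₂/(3EI) = 7.067/EI.
Compatibility: M_C·(L₁+L₂)/(3EI) = θ_0, giving M_C = 243.2 kN·m (hogging).
Span AC, ΣM about A with M_C applied at C: R_C^{AC}·11.2 = 303.5 + 243.2, so R_C^{AC} = 48.82 kN and R_A = 135.5 − 48.82 = 86.68 kN.
Span CE, ΣM about E: R_C^{CE}·10 = 1410 + 243.2, so R_C^{CE} = 165.3 kN and R_E = 282 − 165.3 = 116.7 kN.
R_C = 48.82 + 165.3 = 214.1 kN.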